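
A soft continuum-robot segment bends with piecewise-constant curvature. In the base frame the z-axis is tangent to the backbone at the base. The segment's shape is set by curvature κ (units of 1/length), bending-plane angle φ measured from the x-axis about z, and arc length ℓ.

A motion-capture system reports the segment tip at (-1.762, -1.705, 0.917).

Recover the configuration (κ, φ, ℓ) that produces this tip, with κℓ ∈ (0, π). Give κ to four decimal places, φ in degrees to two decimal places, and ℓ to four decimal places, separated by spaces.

ρ = √(x²+y²) = √(-1.762² + -1.705²) = 2.45187
φ = atan2(y, x) mod 360° = atan2(-1.705, -1.762) = 224.0581°
|p|² = ρ² + z² = 2.45187² + 0.917² = 6.85256
κ = 2ρ / |p|² = 2×2.45187 / 6.85256 = 0.71561
θ = 2·atan2(ρ, z) = 2·atan2(2.45187, 0.917) = 2.42581 rad
ℓ = θ/κ = 2.42581/0.71561 = 3.38985

0.7156 224.06 3.3899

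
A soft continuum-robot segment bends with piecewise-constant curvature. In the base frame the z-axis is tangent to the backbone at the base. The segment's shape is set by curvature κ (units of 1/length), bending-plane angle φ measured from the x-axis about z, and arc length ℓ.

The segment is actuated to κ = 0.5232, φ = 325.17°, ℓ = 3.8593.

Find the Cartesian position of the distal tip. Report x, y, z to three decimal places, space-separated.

θ = κ·ℓ = 0.5232 × 3.8593 = 2.01919 rad
ρ = (1 − cos θ)/κ = (1 − -0.43351)/0.5232 = 2.73990
z = sin θ / κ = 0.90115/0.5232 = 1.72237
x = ρ cos φ = 2.73990 × cos(325.17°) = 2.24905
y = ρ sin φ = 2.73990 × sin(325.17°) = -1.56487

2.249 -1.565 1.722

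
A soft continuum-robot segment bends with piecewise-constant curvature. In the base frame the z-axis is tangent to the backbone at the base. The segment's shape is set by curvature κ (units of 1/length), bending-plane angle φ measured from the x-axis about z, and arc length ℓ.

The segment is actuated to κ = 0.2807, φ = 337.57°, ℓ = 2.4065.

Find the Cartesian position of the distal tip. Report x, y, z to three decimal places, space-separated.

0.723 -0.299 2.228

θ = κ·ℓ = 0.2807 × 2.4065 = 0.67550 rad
ρ = (1 − cos θ)/κ = (1 − 0.78039)/0.2807 = 0.78236
z = sin θ / κ = 0.62529/0.2807 = 2.22761
x = ρ cos φ = 0.78236 × cos(337.57°) = 0.72317
y = ρ sin φ = 0.78236 × sin(337.57°) = -0.29851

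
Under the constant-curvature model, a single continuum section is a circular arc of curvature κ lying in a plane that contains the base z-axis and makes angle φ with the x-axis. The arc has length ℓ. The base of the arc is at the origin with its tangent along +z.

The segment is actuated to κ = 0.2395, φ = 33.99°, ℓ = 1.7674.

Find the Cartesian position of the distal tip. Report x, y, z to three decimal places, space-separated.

θ = κ·ℓ = 0.2395 × 1.7674 = 0.42329 rad
ρ = (1 − cos θ)/κ = (1 − 0.91174)/0.2395 = 0.36851
z = sin θ / κ = 0.41076/0.2395 = 1.71509
x = ρ cos φ = 0.36851 × cos(33.99°) = 0.30555
y = ρ sin φ = 0.36851 × sin(33.99°) = 0.20602

0.306 0.206 1.715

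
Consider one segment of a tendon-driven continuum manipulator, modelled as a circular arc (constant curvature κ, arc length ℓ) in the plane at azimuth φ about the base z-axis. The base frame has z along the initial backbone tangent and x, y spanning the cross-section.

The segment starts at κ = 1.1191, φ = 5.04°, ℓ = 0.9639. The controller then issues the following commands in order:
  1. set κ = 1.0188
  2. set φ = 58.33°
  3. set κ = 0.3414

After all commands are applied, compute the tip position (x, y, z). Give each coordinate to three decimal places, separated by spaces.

initial: κ=1.1191, φ=5.04°, ℓ=0.9639
cmd 1: set κ=1.0188 → (κ,φ,ℓ)=(1.0188,5.04°,0.9639) → tip=(0.4348,0.0383,0.8163)
cmd 2: set φ=58.33° → (κ,φ,ℓ)=(1.0188,58.33°,0.9639) → tip=(0.2291,0.3715,0.8163)
cmd 3: set κ=0.3414 → (κ,φ,ℓ)=(0.3414,58.33°,0.9639) → tip=(0.0825,0.1338,0.9466)

0.083 0.134 0.947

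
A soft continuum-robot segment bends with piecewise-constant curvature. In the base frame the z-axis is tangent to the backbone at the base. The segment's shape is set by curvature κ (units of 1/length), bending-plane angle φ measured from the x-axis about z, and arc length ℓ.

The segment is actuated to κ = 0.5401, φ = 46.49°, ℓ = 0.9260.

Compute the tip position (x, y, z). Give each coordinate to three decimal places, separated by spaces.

0.156 0.164 0.888

θ = κ·ℓ = 0.5401 × 0.9260 = 0.50013 rad
ρ = (1 − cos θ)/κ = (1 − 0.87752)/0.5401 = 0.22677
z = sin θ / κ = 0.47954/0.5401 = 0.88788
x = ρ cos φ = 0.22677 × cos(46.49°) = 0.15613
y = ρ sin φ = 0.22677 × sin(46.49°) = 0.16447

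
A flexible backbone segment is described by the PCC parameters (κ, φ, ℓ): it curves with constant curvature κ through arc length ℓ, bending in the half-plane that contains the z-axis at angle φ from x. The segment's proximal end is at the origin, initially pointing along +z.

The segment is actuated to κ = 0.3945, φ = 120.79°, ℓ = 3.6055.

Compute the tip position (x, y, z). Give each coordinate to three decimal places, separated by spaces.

θ = κ·ℓ = 0.3945 × 3.6055 = 1.42237 rad
ρ = (1 − cos θ)/κ = (1 − 0.14788)/0.3945 = 2.15999
z = sin θ / κ = 0.98900/0.3945 = 2.50698
x = ρ cos φ = 2.15999 × cos(120.79°) = -1.10569
y = ρ sin φ = 2.15999 × sin(120.79°) = 1.85554

-1.106 1.856 2.507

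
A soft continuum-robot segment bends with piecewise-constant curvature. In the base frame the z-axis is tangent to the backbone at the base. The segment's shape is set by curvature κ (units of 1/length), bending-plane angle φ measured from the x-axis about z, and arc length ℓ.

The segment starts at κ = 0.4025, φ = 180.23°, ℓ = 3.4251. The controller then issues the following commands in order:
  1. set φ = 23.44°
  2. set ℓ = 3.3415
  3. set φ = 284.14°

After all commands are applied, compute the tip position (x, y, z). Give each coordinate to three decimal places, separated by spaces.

initial: κ=0.4025, φ=180.23°, ℓ=3.4251
cmd 1: set φ=23.44° → (κ,φ,ℓ)=(0.4025,23.44°,3.4251) → tip=(1.8440,0.7995,2.4387)
cmd 2: set ℓ=3.3415 → (κ,φ,ℓ)=(0.4025,23.44°,3.3415) → tip=(1.7690,0.7670,2.4214)
cmd 3: set φ=284.14° → (κ,φ,ℓ)=(0.4025,284.14°,3.3415) → tip=(0.4710,-1.8697,2.4214)

0.471 -1.870 2.421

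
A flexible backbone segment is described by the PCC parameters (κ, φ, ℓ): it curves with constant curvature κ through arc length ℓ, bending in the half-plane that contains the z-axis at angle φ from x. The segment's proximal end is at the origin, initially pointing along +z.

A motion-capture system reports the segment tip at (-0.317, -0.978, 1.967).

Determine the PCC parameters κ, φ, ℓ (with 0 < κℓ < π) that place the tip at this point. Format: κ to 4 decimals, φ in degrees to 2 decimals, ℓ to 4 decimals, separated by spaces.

0.4174 252.04 2.3077

ρ = √(x²+y²) = √(-0.317² + -0.978²) = 1.02809
φ = atan2(y, x) mod 360° = atan2(-0.978, -0.317) = 252.0409°
|p|² = ρ² + z² = 1.02809² + 1.967² = 4.92606
κ = 2ρ / |p|² = 2×1.02809 / 4.92606 = 0.41741
θ = 2·atan2(ρ, z) = 2·atan2(1.02809, 1.967) = 0.96324 rad
ℓ = θ/κ = 0.96324/0.41741 = 2.30766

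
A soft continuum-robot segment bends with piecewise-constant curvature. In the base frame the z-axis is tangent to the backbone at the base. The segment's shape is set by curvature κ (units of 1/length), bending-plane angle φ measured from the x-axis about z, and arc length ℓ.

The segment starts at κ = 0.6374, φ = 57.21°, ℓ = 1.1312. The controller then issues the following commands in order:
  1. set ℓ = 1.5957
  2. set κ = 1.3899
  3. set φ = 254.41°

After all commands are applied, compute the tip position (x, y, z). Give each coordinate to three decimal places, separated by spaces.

initial: κ=0.6374, φ=57.21°, ℓ=1.1312
cmd 1: set ℓ=1.5957 → (κ,φ,ℓ)=(0.6374,57.21°,1.5957) → tip=(0.4029,0.6254,1.3345)
cmd 2: set κ=1.3899 → (κ,φ,ℓ)=(1.3899,57.21°,1.5957) → tip=(0.6245,0.9695,0.5740)
cmd 3: set φ=254.41° → (κ,φ,ℓ)=(1.3899,254.41°,1.5957) → tip=(-0.3099,-1.1108,0.5740)

-0.310 -1.111 0.574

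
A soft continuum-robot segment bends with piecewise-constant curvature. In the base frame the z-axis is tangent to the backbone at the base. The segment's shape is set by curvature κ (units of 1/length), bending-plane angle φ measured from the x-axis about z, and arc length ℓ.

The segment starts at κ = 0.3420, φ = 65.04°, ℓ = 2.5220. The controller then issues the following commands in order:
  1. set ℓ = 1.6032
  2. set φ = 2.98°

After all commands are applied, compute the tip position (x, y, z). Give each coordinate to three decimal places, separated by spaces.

initial: κ=0.3420, φ=65.04°, ℓ=2.5220
cmd 1: set ℓ=1.6032 → (κ,φ,ℓ)=(0.3420,65.04°,1.6032) → tip=(0.1809,0.3886,1.5241)
cmd 2: set φ=2.98° → (κ,φ,ℓ)=(0.3420,2.98°,1.6032) → tip=(0.4280,0.0223,1.5241)

0.428 0.022 1.524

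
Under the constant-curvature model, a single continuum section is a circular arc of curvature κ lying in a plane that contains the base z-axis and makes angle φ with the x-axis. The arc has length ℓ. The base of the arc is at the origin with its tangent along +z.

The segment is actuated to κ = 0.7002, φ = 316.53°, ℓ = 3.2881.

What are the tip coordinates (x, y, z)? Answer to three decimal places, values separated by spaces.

1.729 -1.639 1.063

θ = κ·ℓ = 0.7002 × 3.2881 = 2.30233 rad
ρ = (1 − cos θ)/κ = (1 − -0.66801)/0.7002 = 2.38219
z = sin θ / κ = 0.74415/0.7002 = 1.06277
x = ρ cos φ = 2.38219 × cos(316.53°) = 1.72884
y = ρ sin φ = 2.38219 × sin(316.53°) = -1.63889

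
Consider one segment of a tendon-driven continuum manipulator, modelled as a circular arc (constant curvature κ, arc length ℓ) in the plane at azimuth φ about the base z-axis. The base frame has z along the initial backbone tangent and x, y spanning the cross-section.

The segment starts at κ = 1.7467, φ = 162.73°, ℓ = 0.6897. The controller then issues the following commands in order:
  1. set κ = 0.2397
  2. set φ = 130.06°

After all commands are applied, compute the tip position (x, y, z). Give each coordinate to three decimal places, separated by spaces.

-0.037 0.044 0.687

initial: κ=1.7467, φ=162.73°, ℓ=0.6897
cmd 1: set κ=0.2397 → (κ,φ,ℓ)=(0.2397,162.73°,0.6897) → tip=(-0.0543,0.0169,0.6866)
cmd 2: set φ=130.06° → (κ,φ,ℓ)=(0.2397,130.06°,0.6897) → tip=(-0.0366,0.0435,0.6866)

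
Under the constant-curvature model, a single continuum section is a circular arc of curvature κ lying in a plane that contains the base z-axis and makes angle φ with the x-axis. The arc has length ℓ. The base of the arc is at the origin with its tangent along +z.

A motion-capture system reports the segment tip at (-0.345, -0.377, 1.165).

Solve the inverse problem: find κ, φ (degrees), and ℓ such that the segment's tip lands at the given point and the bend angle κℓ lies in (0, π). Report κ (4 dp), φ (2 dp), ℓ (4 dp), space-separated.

0.6315 227.54 1.3091

ρ = √(x²+y²) = √(-0.345² + -0.377²) = 0.51103
φ = atan2(y, x) mod 360° = atan2(-0.377, -0.345) = 227.5378°
|p|² = ρ² + z² = 0.51103² + 1.165² = 1.61838
κ = 2ρ / |p|² = 2×0.51103 / 1.61838 = 0.63154
θ = 2·atan2(ρ, z) = 2·atan2(0.51103, 1.165) = 0.82676 rad
ℓ = θ/κ = 0.82676/0.63154 = 1.30912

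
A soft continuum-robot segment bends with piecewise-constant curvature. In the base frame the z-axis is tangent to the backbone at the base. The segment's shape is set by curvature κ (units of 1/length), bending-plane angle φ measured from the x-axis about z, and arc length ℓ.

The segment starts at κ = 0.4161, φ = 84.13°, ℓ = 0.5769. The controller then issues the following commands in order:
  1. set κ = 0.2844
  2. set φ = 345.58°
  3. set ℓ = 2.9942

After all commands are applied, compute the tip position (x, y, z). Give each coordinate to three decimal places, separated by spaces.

initial: κ=0.4161, φ=84.13°, ℓ=0.5769
cmd 1: set κ=0.2844 → (κ,φ,ℓ)=(0.2844,84.13°,0.5769) → tip=(0.0048,0.0470,0.5743)
cmd 2: set φ=345.58° → (κ,φ,ℓ)=(0.2844,345.58°,0.5769) → tip=(0.0457,-0.0118,0.5743)
cmd 3: set ℓ=2.9942 → (κ,φ,ℓ)=(0.2844,345.58°,2.9942) → tip=(1.1619,-0.2987,2.6452)

1.162 -0.299 2.645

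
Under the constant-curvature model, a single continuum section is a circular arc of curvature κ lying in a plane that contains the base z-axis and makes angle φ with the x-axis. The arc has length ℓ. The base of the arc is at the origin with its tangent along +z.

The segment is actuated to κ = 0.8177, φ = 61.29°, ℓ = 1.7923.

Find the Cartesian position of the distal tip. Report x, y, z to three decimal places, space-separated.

0.526 0.960 1.216

θ = κ·ℓ = 0.8177 × 1.7923 = 1.46556 rad
ρ = (1 − cos θ)/κ = (1 − 0.10504)/0.8177 = 1.09449
z = sin θ / κ = 0.99447/0.8177 = 1.21618
x = ρ cos φ = 1.09449 × cos(61.29°) = 0.52577
y = ρ sin φ = 1.09449 × sin(61.29°) = 0.95993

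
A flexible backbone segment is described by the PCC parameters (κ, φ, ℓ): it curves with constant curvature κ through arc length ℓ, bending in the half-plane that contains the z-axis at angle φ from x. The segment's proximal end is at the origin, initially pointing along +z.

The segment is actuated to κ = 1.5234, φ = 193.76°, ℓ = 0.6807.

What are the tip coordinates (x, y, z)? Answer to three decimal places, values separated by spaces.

θ = κ·ℓ = 1.5234 × 0.6807 = 1.03698 rad
ρ = (1 − cos θ)/κ = (1 − 0.50882)/1.5234 = 0.32242
z = sin θ / κ = 0.86087/1.5234 = 0.56510
x = ρ cos φ = 0.32242 × cos(193.76°) = -0.31317
y = ρ sin φ = 0.32242 × sin(193.76°) = -0.07669

-0.313 -0.077 0.565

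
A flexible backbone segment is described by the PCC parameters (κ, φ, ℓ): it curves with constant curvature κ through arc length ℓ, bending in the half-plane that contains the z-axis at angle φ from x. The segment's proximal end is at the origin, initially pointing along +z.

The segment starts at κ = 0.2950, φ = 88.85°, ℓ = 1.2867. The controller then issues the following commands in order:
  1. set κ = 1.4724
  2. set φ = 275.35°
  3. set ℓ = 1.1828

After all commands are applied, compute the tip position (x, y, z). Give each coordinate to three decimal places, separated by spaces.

0.074 -0.791 0.669

initial: κ=0.2950, φ=88.85°, ℓ=1.2867
cmd 1: set κ=1.4724 → (κ,φ,ℓ)=(1.4724,88.85°,1.2867) → tip=(0.0180,0.8950,0.6439)
cmd 2: set φ=275.35° → (κ,φ,ℓ)=(1.4724,275.35°,1.2867) → tip=(0.0835,-0.8913,0.6439)
cmd 3: set ℓ=1.1828 → (κ,φ,ℓ)=(1.4724,275.35°,1.1828) → tip=(0.0741,-0.7911,0.6693)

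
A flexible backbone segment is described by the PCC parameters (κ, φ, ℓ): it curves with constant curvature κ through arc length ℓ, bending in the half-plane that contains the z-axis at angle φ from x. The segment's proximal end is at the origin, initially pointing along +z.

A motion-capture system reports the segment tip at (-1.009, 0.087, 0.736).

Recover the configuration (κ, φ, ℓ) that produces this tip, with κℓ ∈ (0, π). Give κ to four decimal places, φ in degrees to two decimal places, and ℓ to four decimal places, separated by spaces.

ρ = √(x²+y²) = √(-1.009² + 0.087²) = 1.01274
φ = atan2(y, x) mod 360° = atan2(0.087, -1.009) = 175.0719°
|p|² = ρ² + z² = 1.01274² + 0.736² = 1.56735
κ = 2ρ / |p|² = 2×1.01274 / 1.56735 = 1.29230
θ = 2·atan2(ρ, z) = 2·atan2(1.01274, 0.736) = 1.88470 rad
ℓ = θ/κ = 1.88470/1.29230 = 1.45840

1.2923 175.07 1.4584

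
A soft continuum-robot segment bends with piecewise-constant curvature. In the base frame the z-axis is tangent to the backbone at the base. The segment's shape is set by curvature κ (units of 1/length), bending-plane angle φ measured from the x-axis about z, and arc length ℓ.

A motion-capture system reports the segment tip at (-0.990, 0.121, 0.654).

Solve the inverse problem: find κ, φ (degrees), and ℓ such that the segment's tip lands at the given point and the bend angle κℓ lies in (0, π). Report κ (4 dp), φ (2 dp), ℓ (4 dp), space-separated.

1.4023 173.03 1.4125

ρ = √(x²+y²) = √(-0.990² + 0.121²) = 0.99737
φ = atan2(y, x) mod 360° = atan2(0.121, -0.990) = 173.0317°
|p|² = ρ² + z² = 0.99737² + 0.654² = 1.42246
κ = 2ρ / |p|² = 2×0.99737 / 1.42246 = 1.40232
θ = 2·atan2(ρ, z) = 2·atan2(0.99737, 0.654) = 1.98081 rad
ℓ = θ/κ = 1.98081/1.40232 = 1.41253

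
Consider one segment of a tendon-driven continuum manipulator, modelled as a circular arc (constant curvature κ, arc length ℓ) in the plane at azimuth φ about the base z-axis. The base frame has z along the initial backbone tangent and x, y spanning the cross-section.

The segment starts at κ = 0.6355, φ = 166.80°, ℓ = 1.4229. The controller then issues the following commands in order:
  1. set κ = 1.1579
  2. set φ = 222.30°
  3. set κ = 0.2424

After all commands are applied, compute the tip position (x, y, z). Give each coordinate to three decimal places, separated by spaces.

-0.180 -0.164 1.395

initial: κ=0.6355, φ=166.80°, ℓ=1.4229
cmd 1: set κ=1.1579 → (κ,φ,ℓ)=(1.1579,166.80°,1.4229) → tip=(-0.9053,0.2123,0.8611)
cmd 2: set φ=222.30° → (κ,φ,ℓ)=(1.1579,222.30°,1.4229) → tip=(-0.6878,-0.6258,0.8611)
cmd 3: set κ=0.2424 → (κ,φ,ℓ)=(0.2424,222.30°,1.4229) → tip=(-0.1797,-0.1635,1.3949)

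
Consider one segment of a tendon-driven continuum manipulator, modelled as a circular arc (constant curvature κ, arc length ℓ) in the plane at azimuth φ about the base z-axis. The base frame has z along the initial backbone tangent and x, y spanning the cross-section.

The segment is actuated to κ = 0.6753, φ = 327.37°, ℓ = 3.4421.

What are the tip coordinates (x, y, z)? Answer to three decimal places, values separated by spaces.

θ = κ·ℓ = 0.6753 × 3.4421 = 2.32445 rad
ρ = (1 − cos θ)/κ = (1 − -0.68431)/0.6753 = 2.49416
z = sin θ / κ = 0.72919/0.6753 = 1.07981
x = ρ cos φ = 2.49416 × cos(327.37°) = 2.10051
y = ρ sin φ = 2.49416 × sin(327.37°) = -1.34488

2.101 -1.345 1.080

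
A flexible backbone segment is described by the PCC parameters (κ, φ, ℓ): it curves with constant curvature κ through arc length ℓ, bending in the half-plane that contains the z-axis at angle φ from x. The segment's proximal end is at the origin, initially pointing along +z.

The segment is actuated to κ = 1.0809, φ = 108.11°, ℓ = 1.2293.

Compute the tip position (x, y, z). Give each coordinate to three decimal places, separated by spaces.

θ = κ·ℓ = 1.0809 × 1.2293 = 1.32875 rad
ρ = (1 − cos θ)/κ = (1 − 0.23969)/1.0809 = 0.70341
z = sin θ / κ = 0.97085/1.0809 = 0.89819
x = ρ cos φ = 0.70341 × cos(108.11°) = -0.21865
y = ρ sin φ = 0.70341 × sin(108.11°) = 0.66856

-0.219 0.669 0.898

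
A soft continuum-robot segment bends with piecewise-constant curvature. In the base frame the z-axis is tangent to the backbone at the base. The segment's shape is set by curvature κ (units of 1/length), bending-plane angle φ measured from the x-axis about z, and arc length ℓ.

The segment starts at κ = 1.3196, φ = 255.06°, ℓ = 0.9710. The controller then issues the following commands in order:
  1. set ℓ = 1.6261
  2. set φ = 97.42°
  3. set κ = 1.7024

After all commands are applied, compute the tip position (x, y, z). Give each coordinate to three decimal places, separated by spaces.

-0.146 1.125 0.214

initial: κ=1.3196, φ=255.06°, ℓ=0.9710
cmd 1: set ℓ=1.6261 → (κ,φ,ℓ)=(1.3196,255.06°,1.6261) → tip=(-0.3016,-1.1304,0.6359)
cmd 2: set φ=97.42° → (κ,φ,ℓ)=(1.3196,97.42°,1.6261) → tip=(-0.1511,1.1601,0.6359)
cmd 3: set κ=1.7024 → (κ,φ,ℓ)=(1.7024,97.42°,1.6261) → tip=(-0.1465,1.1249,0.2142)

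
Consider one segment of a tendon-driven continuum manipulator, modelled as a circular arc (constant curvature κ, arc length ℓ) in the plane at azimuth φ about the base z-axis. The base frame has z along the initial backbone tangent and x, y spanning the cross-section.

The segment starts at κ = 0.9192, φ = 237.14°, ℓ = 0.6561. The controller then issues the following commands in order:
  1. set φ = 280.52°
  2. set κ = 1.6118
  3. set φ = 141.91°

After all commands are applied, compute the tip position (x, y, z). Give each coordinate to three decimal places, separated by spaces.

initial: κ=0.9192, φ=237.14°, ℓ=0.6561
cmd 1: set φ=280.52° → (κ,φ,ℓ)=(0.9192,280.52°,0.6561) → tip=(0.0350,-0.1887,0.6170)
cmd 2: set κ=1.6118 → (κ,φ,ℓ)=(1.6118,280.52°,0.6561) → tip=(0.0577,-0.3105,0.5405)
cmd 3: set φ=141.91° → (κ,φ,ℓ)=(1.6118,141.91°,0.6561) → tip=(-0.2485,0.1948,0.5405)

-0.249 0.195 0.540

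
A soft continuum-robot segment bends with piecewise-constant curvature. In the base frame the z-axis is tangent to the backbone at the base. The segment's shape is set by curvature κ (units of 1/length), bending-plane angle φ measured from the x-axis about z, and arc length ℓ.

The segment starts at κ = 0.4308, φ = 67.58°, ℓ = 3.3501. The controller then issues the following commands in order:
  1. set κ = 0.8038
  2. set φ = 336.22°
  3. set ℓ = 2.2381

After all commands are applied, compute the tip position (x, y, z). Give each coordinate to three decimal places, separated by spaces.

1.396 -0.615 1.212

initial: κ=0.4308, φ=67.58°, ℓ=3.3501
cmd 1: set κ=0.8038 → (κ,φ,ℓ)=(0.8038,67.58°,3.3501) → tip=(0.9020,2.1862,0.5398)
cmd 2: set φ=336.22° → (κ,φ,ℓ)=(0.8038,336.22°,3.3501) → tip=(2.1642,-0.9536,0.5398)
cmd 3: set ℓ=2.2381 → (κ,φ,ℓ)=(0.8038,336.22°,2.2381) → tip=(1.3960,-0.6151,1.2118)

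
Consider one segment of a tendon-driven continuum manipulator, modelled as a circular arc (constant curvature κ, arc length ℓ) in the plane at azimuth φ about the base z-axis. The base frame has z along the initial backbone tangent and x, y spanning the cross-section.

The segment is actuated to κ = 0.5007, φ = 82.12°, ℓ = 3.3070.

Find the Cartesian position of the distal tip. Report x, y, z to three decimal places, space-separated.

θ = κ·ℓ = 0.5007 × 3.3070 = 1.65581 rad
ρ = (1 − cos θ)/κ = (1 − -0.08492)/0.5007 = 2.16680
z = sin θ / κ = 0.99639/0.5007 = 1.98999
x = ρ cos φ = 2.16680 × cos(82.12°) = 0.29707
y = ρ sin φ = 2.16680 × sin(82.12°) = 2.14634

0.297 2.146 1.990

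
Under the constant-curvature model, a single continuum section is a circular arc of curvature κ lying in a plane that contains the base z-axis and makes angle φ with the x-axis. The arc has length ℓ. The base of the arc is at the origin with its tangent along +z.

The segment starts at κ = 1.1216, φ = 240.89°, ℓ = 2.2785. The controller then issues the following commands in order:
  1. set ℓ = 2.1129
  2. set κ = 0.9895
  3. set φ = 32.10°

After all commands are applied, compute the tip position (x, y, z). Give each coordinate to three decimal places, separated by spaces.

1.281 0.804 0.877

initial: κ=1.1216, φ=240.89°, ℓ=2.2785
cmd 1: set ℓ=2.1129 → (κ,φ,ℓ)=(1.1216,240.89°,2.1129) → tip=(-0.7446,-1.3372,0.6218)
cmd 2: set κ=0.9895 → (κ,φ,ℓ)=(0.9895,240.89°,2.1129) → tip=(-0.7359,-1.3216,0.8771)
cmd 3: set φ=32.10° → (κ,φ,ℓ)=(0.9895,32.10°,2.1129) → tip=(1.2814,0.8038,0.8771)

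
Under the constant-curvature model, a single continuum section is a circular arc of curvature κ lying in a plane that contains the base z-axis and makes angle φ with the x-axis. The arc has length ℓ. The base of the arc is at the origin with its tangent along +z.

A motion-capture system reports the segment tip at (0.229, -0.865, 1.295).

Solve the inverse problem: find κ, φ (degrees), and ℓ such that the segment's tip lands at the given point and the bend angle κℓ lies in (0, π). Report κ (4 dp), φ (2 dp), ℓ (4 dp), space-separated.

0.7223 284.83 1.6742

ρ = √(x²+y²) = √(0.229² + -0.865²) = 0.89480
φ = atan2(y, x) mod 360° = atan2(-0.865, 0.229) = 284.8283°
|p|² = ρ² + z² = 0.89480² + 1.295² = 2.47769
κ = 2ρ / |p|² = 2×0.89480 / 2.47769 = 0.72228
θ = 2·atan2(ρ, z) = 2·atan2(0.89480, 1.295) = 1.20927 rad
ℓ = θ/κ = 1.20927/0.72228 = 1.67423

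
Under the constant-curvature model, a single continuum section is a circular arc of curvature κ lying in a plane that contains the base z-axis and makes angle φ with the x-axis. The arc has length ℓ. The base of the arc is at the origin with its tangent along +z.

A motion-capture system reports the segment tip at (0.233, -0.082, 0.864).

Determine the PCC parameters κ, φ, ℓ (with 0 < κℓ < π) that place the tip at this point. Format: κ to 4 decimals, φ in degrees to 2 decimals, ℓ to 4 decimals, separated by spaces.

0.6118 340.61 0.9103

ρ = √(x²+y²) = √(0.233² + -0.082²) = 0.24701
φ = atan2(y, x) mod 360° = atan2(-0.082, 0.233) = 340.6114°
|p|² = ρ² + z² = 0.24701² + 0.864² = 0.80751
κ = 2ρ / |p|² = 2×0.24701 / 0.80751 = 0.61178
θ = 2·atan2(ρ, z) = 2·atan2(0.24701, 0.864) = 0.55692 rad
ℓ = θ/κ = 0.55692/0.61178 = 0.91033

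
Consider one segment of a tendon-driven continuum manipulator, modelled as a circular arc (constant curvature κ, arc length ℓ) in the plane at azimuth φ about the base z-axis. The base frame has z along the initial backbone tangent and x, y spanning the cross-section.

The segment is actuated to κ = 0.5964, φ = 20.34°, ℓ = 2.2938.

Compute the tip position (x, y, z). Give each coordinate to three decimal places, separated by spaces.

θ = κ·ℓ = 0.5964 × 2.2938 = 1.36802 rad
ρ = (1 − cos θ)/κ = (1 − 0.20139)/0.5964 = 1.33906
z = sin θ / κ = 0.97951/0.5964 = 1.64237
x = ρ cos φ = 1.33906 × cos(20.34°) = 1.25556
y = ρ sin φ = 1.33906 × sin(20.34°) = 0.46544

1.256 0.465 1.642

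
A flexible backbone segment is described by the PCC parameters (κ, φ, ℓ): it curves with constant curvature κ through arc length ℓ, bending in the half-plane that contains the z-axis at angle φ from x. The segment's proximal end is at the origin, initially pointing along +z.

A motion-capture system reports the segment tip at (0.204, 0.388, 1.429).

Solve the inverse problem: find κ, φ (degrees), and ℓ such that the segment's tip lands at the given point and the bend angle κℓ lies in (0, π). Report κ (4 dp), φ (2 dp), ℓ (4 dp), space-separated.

ρ = √(x²+y²) = √(0.204² + 0.388²) = 0.43836
φ = atan2(y, x) mod 360° = atan2(0.388, 0.204) = 62.2658°
|p|² = ρ² + z² = 0.43836² + 1.429² = 2.23420
κ = 2ρ / |p|² = 2×0.43836 / 2.23420 = 0.39241
θ = 2·atan2(ρ, z) = 2·atan2(0.43836, 1.429) = 0.59529 rad
ℓ = θ/κ = 0.59529/0.39241 = 1.51703

0.3924 62.27 1.5170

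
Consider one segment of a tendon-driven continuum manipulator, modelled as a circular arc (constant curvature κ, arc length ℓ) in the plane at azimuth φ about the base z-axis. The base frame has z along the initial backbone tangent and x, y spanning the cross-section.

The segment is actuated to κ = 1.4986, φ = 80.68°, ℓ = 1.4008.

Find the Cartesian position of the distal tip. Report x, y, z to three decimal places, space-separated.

θ = κ·ℓ = 1.4986 × 1.4008 = 2.09924 rad
ρ = (1 − cos θ)/κ = (1 − -0.50419)/1.4986 = 1.00373
z = sin θ / κ = 0.86359/1.4986 = 0.57627
x = ρ cos φ = 1.00373 × cos(80.68°) = 0.16255
y = ρ sin φ = 1.00373 × sin(80.68°) = 0.99048

0.163 0.990 0.576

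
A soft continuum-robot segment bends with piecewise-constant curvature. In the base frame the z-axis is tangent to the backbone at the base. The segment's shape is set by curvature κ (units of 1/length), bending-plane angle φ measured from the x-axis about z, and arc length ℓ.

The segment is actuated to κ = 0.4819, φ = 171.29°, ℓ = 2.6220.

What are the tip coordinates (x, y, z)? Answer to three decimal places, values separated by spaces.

-1.431 0.219 1.978

θ = κ·ℓ = 0.4819 × 2.6220 = 1.26354 rad
ρ = (1 − cos θ)/κ = (1 − 0.30244)/0.4819 = 1.44751
z = sin θ / κ = 0.95317/0.4819 = 1.97794
x = ρ cos φ = 1.44751 × cos(171.29°) = -1.43082
y = ρ sin φ = 1.44751 × sin(171.29°) = 0.21920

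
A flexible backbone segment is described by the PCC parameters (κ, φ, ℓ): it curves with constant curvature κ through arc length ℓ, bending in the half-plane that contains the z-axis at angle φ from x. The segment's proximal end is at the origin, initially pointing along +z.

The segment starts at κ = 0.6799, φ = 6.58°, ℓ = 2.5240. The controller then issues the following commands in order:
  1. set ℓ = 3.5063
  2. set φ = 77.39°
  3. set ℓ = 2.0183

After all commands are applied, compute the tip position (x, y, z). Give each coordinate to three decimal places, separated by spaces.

0.258 1.152 1.442

initial: κ=0.6799, φ=6.58°, ℓ=2.5240
cmd 1: set ℓ=3.5063 → (κ,φ,ℓ)=(0.6799,6.58°,3.5063) → tip=(2.5225,0.2910,1.0108)
cmd 2: set φ=77.39° → (κ,φ,ℓ)=(0.6799,77.39°,3.5063) → tip=(0.5544,2.4780,1.0108)
cmd 3: set ℓ=2.0183 → (κ,φ,ℓ)=(0.6799,77.39°,2.0183) → tip=(0.2578,1.1522,1.4419)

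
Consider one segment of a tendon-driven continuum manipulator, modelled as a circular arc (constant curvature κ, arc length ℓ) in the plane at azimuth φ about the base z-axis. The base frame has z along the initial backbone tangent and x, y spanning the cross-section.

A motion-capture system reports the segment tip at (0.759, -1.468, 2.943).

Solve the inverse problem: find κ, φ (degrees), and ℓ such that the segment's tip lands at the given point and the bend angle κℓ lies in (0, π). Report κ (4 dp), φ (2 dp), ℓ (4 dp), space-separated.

0.2901 297.34 3.5272

ρ = √(x²+y²) = √(0.759² + -1.468²) = 1.65261
φ = atan2(y, x) mod 360° = atan2(-1.468, 0.759) = 297.3403°
|p|² = ρ² + z² = 1.65261² + 2.943² = 11.39235
κ = 2ρ / |p|² = 2×1.65261 / 11.39235 = 0.29013
θ = 2·atan2(ρ, z) = 2·atan2(1.65261, 2.943) = 1.02332 rad
ℓ = θ/κ = 1.02332/0.29013 = 3.52715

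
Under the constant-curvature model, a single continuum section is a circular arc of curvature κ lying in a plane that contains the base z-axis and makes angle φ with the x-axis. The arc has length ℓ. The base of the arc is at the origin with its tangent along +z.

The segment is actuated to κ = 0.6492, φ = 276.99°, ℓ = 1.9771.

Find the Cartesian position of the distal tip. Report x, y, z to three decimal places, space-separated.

0.134 -1.096 1.477

θ = κ·ℓ = 0.6492 × 1.9771 = 1.28353 rad
ρ = (1 − cos θ)/κ = (1 − 0.28333)/0.6492 = 1.10393
z = sin θ / κ = 0.95902/0.6492 = 1.47724
x = ρ cos φ = 1.10393 × cos(276.99°) = 0.13434
y = ρ sin φ = 1.10393 × sin(276.99°) = -1.09573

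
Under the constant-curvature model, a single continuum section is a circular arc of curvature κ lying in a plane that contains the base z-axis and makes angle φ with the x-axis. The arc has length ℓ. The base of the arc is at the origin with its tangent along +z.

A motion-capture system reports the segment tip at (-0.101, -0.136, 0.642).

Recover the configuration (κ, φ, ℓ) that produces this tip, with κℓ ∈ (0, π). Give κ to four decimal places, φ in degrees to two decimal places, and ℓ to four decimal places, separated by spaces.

ρ = √(x²+y²) = √(-0.101² + -0.136²) = 0.16940
φ = atan2(y, x) mod 360° = atan2(-0.136, -0.101) = 233.4007°
|p|² = ρ² + z² = 0.16940² + 0.642² = 0.44086
κ = 2ρ / |p|² = 2×0.16940 / 0.44086 = 0.76850
θ = 2·atan2(ρ, z) = 2·atan2(0.16940, 0.642) = 0.51597 rad
ℓ = θ/κ = 0.51597/0.76850 = 0.67140

0.7685 233.40 0.6714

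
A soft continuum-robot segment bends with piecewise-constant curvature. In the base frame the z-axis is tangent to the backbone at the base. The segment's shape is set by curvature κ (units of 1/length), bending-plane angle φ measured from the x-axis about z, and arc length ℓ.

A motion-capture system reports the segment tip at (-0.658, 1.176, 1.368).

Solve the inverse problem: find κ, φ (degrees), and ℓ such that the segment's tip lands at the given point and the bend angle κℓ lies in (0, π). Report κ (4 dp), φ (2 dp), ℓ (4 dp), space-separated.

0.7309 119.23 2.1285

ρ = √(x²+y²) = √(-0.658² + 1.176²) = 1.34757
φ = atan2(y, x) mod 360° = atan2(1.176, -0.658) = 119.2281°
|p|² = ρ² + z² = 1.34757² + 1.368² = 3.68736
κ = 2ρ / |p|² = 2×1.34757 / 3.68736 = 0.73091
θ = 2·atan2(ρ, z) = 2·atan2(1.34757, 1.368) = 1.55575 rad
ℓ = θ/κ = 1.55575/0.73091 = 2.12851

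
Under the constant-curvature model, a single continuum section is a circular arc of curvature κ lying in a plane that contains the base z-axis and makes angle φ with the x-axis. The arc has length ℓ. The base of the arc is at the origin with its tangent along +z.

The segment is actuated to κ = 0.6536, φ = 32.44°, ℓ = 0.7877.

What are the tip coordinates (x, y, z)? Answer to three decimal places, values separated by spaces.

0.167 0.106 0.753

θ = κ·ℓ = 0.6536 × 0.7877 = 0.51484 rad
ρ = (1 − cos θ)/κ = (1 − 0.87037)/0.6536 = 0.19833
z = sin θ / κ = 0.49240/0.6536 = 0.75336
x = ρ cos φ = 0.19833 × cos(32.44°) = 0.16738
y = ρ sin φ = 0.19833 × sin(32.44°) = 0.10639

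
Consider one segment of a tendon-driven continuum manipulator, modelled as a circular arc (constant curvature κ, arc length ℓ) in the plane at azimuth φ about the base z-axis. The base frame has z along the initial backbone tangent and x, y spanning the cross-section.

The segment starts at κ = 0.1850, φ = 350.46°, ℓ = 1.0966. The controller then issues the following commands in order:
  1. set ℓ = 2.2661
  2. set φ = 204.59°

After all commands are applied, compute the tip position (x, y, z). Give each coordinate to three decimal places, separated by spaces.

-0.426 -0.195 2.200

initial: κ=0.1850, φ=350.46°, ℓ=1.0966
cmd 1: set ℓ=2.2661 → (κ,φ,ℓ)=(0.1850,350.46°,2.2661) → tip=(0.4616,-0.0776,2.2003)
cmd 2: set φ=204.59° → (κ,φ,ℓ)=(0.1850,204.59°,2.2661) → tip=(-0.4256,-0.1948,2.2003)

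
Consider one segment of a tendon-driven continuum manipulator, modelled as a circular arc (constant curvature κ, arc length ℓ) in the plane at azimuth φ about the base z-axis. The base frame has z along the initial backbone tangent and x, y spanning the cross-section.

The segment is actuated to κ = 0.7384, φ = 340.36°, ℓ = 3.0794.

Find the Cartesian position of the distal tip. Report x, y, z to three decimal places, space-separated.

2.100 -0.749 1.033

θ = κ·ℓ = 0.7384 × 3.0794 = 2.27383 rad
ρ = (1 − cos θ)/κ = (1 − -0.64653)/0.7384 = 2.22987
z = sin θ / κ = 0.76288/0.7384 = 1.03316
x = ρ cos φ = 2.22987 × cos(340.36°) = 2.10014
y = ρ sin φ = 2.22987 × sin(340.36°) = -0.74948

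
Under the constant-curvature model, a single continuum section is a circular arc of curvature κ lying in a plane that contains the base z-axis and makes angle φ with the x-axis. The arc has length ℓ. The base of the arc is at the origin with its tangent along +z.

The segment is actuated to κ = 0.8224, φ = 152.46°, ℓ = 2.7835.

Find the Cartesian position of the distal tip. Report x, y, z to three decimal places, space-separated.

θ = κ·ℓ = 0.8224 × 2.7835 = 2.28915 rad
ρ = (1 − cos θ)/κ = (1 − -0.65815)/0.8224 = 2.01623
z = sin θ / κ = 0.75289/0.8224 = 0.91548
x = ρ cos φ = 2.01623 × cos(152.46°) = -1.78777
y = ρ sin φ = 2.01623 × sin(152.46°) = 0.93224

-1.788 0.932 0.915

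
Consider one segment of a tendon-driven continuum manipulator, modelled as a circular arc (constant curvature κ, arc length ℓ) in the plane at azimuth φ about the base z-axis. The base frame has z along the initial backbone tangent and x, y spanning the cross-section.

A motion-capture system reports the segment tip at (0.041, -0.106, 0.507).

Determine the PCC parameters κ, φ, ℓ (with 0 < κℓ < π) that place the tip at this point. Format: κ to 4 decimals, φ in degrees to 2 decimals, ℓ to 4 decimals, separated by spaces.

0.8420 291.15 0.5238

ρ = √(x²+y²) = √(0.041² + -0.106²) = 0.11365
φ = atan2(y, x) mod 360° = atan2(-0.106, 0.041) = 291.1461°
|p|² = ρ² + z² = 0.11365² + 0.507² = 0.26997
κ = 2ρ / |p|² = 2×0.11365 / 0.26997 = 0.84198
θ = 2·atan2(ρ, z) = 2·atan2(0.11365, 0.507) = 0.44104 rad
ℓ = θ/κ = 0.44104/0.84198 = 0.52382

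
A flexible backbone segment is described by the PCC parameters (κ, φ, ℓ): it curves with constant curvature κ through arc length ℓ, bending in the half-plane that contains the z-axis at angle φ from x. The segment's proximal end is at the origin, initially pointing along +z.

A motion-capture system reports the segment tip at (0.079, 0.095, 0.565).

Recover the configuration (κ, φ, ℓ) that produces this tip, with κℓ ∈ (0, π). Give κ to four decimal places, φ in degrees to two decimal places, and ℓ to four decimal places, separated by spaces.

0.7388 50.25 0.5828

ρ = √(x²+y²) = √(0.079² + 0.095²) = 0.12356
φ = atan2(y, x) mod 360° = atan2(0.095, 0.079) = 50.2538°
|p|² = ρ² + z² = 0.12356² + 0.565² = 0.33449
κ = 2ρ / |p|² = 2×0.12356 / 0.33449 = 0.73877
θ = 2·atan2(ρ, z) = 2·atan2(0.12356, 0.565) = 0.43059 rad
ℓ = θ/κ = 0.43059/0.73877 = 0.58284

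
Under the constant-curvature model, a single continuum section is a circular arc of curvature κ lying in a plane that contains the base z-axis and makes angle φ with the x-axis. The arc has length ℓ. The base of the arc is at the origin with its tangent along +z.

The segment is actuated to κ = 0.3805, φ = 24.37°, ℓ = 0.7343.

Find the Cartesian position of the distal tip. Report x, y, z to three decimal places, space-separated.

0.093 0.042 0.725

θ = κ·ℓ = 0.3805 × 0.7343 = 0.27940 rad
ρ = (1 − cos θ)/κ = (1 − 0.96122)/0.3805 = 0.10192
z = sin θ / κ = 0.27578/0.3805 = 0.72478
x = ρ cos φ = 0.10192 × cos(24.37°) = 0.09284
y = ρ sin φ = 0.10192 × sin(24.37°) = 0.04205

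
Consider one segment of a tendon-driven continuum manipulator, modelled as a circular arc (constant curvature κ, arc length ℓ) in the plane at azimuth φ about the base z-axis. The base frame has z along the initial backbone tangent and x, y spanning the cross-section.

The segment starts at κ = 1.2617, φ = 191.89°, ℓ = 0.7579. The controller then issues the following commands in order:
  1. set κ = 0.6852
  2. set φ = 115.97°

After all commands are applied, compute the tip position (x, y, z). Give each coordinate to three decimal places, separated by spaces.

-0.084 0.173 0.724

initial: κ=1.2617, φ=191.89°, ℓ=0.7579
cmd 1: set κ=0.6852 → (κ,φ,ℓ)=(0.6852,191.89°,0.7579) → tip=(-0.1883,-0.0396,0.7243)
cmd 2: set φ=115.97° → (κ,φ,ℓ)=(0.6852,115.97°,0.7579) → tip=(-0.0843,0.1730,0.7243)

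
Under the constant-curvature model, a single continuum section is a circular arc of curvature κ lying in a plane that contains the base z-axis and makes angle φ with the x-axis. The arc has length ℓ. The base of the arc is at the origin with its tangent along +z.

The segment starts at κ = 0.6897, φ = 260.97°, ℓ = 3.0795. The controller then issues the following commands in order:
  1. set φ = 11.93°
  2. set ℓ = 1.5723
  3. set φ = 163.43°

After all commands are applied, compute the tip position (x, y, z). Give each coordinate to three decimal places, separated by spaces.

initial: κ=0.6897, φ=260.97°, ℓ=3.0795
cmd 1: set φ=11.93° → (κ,φ,ℓ)=(0.6897,11.93°,3.0795) → tip=(2.1639,0.4572,1.2337)
cmd 2: set ℓ=1.5723 → (κ,φ,ℓ)=(0.6897,11.93°,1.5723) → tip=(0.7555,0.1596,1.2818)
cmd 3: set φ=163.43° → (κ,φ,ℓ)=(0.6897,163.43°,1.5723) → tip=(-0.7401,0.2202,1.2818)

-0.740 0.220 1.282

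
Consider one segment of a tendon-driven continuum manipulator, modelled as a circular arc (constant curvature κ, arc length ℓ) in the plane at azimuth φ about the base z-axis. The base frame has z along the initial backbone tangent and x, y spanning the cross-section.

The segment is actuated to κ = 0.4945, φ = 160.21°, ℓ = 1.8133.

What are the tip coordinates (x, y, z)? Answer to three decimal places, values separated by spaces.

-0.715 0.257 1.580

θ = κ·ℓ = 0.4945 × 1.8133 = 0.89668 rad
ρ = (1 − cos θ)/κ = (1 − 0.62421)/0.4945 = 0.75994
z = sin θ / κ = 0.78126/0.4945 = 1.57989
x = ρ cos φ = 0.75994 × cos(160.21°) = -0.71506
y = ρ sin φ = 0.75994 × sin(160.21°) = 0.25730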